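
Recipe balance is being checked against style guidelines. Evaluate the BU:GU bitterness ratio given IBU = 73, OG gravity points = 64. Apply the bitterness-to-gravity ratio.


BU:GU = IBU / OG_points
BU:GU = 73 / 64

1.1406


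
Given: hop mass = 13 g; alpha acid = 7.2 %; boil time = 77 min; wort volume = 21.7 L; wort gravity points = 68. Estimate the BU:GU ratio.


U = 1.65·0.000125^(GP/1000)·(1−e^(−0.04t))/4.15;  IBU = (α/100)·m·U·1000/V;  BU:GU = IBU/GP
U = 1.65·0.000125^(68/1000)·(1−e^(−0.04·77))/4.15 = 0.2059
IBU = (7.2/100)·13·0.2059·1000/21.7 = 8.8799
BU:GU = 8.8799/68

0.1306


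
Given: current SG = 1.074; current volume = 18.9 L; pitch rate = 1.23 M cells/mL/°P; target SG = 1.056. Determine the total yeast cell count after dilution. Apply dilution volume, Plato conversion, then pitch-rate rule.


V_w = V·((SG_c−1)/(SG_t−1)−1);  °P = 259 − 259/SG_t;  cells = rate·(V+V_w)·°P
V_w = 18.9·((1.074−1)/(1.056−1)−1) = 6.0750
V_final = 18.9 + 6.0750 = 24.9750
°P = 259 − 259/1.056 = 13.7348
cells = 1.23·24.9750·13.7348

421.9242 billion cells


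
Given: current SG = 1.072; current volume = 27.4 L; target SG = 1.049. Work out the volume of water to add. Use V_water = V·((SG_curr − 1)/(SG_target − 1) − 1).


V_water = 27.4·((1.072 − 1)/(1.049 − 1) − 1)

12.8612 L


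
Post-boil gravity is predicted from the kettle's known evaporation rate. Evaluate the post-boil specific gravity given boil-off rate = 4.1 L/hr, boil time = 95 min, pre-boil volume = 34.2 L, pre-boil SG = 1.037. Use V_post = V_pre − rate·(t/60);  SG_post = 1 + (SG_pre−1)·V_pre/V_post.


V_post = 34.2 − 4.1·(95/60) = 27.7083
SG_post = 1 + (1.037 − 1)·34.2/27.7083

1.0457


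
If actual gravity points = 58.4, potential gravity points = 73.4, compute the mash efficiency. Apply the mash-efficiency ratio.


efficiency = actual / potential × 100
efficiency = 58.4 / 73.4 × 100

79.5640 %


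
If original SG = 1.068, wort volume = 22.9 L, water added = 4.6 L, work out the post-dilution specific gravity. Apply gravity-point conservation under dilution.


SG_new = 1 + (SG_old − 1)·V_old/(V_old + V_water)
pts = (1.068 − 1)·1000·22.9/(22.9 + 4.6) = 56.6255
SG_new = 1 + 56.6255/1000

1.0566


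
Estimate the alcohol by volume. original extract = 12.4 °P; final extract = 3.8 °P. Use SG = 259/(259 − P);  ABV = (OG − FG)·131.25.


OG = 259/(259 − 12.4) = 1.0503
FG = 259/(259 − 3.8) = 1.0149
ABV = (1.0503 − 1.0149)·131.25

4.6454 % ABV


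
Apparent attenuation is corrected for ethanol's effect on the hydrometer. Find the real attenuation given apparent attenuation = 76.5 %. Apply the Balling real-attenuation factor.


RA = AA · 0.8192
RA = 76.5 · 0.8192

62.6688 %


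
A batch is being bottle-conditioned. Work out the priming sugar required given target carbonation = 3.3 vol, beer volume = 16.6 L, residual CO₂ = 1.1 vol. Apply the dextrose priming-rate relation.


sugar = (target − residual)·4.0·V
sugar = (3.3 − 1.1)·4.0·16.6

146.0800 g


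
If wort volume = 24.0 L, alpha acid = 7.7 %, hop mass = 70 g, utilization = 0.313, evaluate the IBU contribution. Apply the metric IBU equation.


IBU = (α/100)·mass·U·1000 / V
IBU = (7.7/100)·70·0.313·1000 / 24.0

70.2946 IBU


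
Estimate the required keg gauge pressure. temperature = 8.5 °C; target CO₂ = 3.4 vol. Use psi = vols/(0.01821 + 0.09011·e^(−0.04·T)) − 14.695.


psi = 3.4/(0.01821 + 0.09011·e^(−0.04·8.5)) − 14.695

26.5934 psi


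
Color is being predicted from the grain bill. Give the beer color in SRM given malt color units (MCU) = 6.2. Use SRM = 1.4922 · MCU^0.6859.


SRM = 1.4922 · 6.2^0.6859

5.2159 SRM


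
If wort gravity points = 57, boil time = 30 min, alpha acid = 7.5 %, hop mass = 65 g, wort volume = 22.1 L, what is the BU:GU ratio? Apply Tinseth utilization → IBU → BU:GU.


U = 1.65·0.000125^(GP/1000)·(1−e^(−0.04t))/4.15;  IBU = (α/100)·m·U·1000/V;  BU:GU = IBU/GP
U = 1.65·0.000125^(57/1000)·(1−e^(−0.04·30))/4.15 = 0.1665
IBU = (7.5/100)·65·0.1665·1000/22.1 = 36.7197
BU:GU = 36.7197/57

0.6442


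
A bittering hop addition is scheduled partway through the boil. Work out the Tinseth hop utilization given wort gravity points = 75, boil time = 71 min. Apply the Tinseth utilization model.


U = 1.65·0.000125^(GP/1000) · (1 − e^(−0.04·t))/4.15
bigness = 1.65·0.000125^(75/1000) = 0.8409
boil_factor = (1 − e^(−0.04·71))/4.15 = 0.2269
U = 0.8409 · 0.2269

0.1908


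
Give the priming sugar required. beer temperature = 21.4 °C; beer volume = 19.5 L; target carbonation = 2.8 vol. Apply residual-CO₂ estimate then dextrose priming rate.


residual = 14.695·(0.01821 + 0.09011·e^(−0.04·T));  sugar = (target − residual)·4.0·V
residual = 14.695·(0.01821 + 0.09011·e^(−0.04·21.4)) = 0.8302
sugar = (2.8 − 0.8302)·4.0·19.5

153.6461 g


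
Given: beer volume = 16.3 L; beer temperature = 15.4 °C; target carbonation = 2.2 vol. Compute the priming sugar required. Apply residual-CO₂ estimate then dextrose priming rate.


residual = 14.695·(0.01821 + 0.09011·e^(−0.04·T));  sugar = (target − residual)·4.0·V
residual = 14.695·(0.01821 + 0.09011·e^(−0.04·15.4)) = 0.9828
sugar = (2.2 − 0.9828)·4.0·16.3

79.3628 g


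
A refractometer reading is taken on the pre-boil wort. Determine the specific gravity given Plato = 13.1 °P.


SG = 259/(259 − P)
SG = 259/(259 − 13.1)

1.0533


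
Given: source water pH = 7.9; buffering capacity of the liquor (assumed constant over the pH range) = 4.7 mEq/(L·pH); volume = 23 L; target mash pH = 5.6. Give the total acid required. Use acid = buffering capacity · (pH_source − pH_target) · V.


acid = 4.7 · (7.9 − 5.6) · 23

248.6300 mEq


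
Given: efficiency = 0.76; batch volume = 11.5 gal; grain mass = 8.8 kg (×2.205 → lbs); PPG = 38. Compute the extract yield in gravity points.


points = lbs × PPG × eff / vol
lbs = 8.8 × 2.205 = 19.4040
points = 19.4040 × 38 × 0.76 / 11.5

48.7293 points


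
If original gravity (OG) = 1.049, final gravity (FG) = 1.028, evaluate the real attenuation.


AA = (OG−FG)/(OG−1)·100;  RA = AA·0.8192
AA = (1.049 − 1.028)/(1.049 − 1)·100 = 42.8571
RA = 42.8571·0.8192

35.1086 %


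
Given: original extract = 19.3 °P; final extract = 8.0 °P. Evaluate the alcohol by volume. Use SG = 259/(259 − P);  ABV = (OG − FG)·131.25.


OG = 259/(259 − 19.3) = 1.0805
FG = 259/(259 − 8.0) = 1.0319
ABV = (1.0805 − 1.0319)·131.25

6.3846 % ABV


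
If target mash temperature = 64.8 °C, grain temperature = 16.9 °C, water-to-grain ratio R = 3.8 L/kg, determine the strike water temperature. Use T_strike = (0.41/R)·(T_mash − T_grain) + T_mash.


T_strike = (0.41/3.8)·(64.8 − 16.9) + 64.8

69.9682 °C


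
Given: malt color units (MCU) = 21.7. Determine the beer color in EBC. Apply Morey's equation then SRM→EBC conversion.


SRM = 1.4922·MCU^0.6859;  EBC = SRM·1.97
SRM = 1.4922·21.7^0.6859 = 12.3170
EBC = 12.3170·1.97

24.2645 EBC


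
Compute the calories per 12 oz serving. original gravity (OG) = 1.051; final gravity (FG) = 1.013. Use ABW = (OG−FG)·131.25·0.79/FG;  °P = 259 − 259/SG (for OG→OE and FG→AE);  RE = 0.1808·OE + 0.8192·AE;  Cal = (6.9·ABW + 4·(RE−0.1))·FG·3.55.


ABW = (1.051 − 1.013)·131.25·0.79/1.013 = 3.8896
OE = 259 − 259/1.051 = 12.5680 °P
AE = 259 − 259/1.013 = 3.3238 °P
RE = 0.1808·12.5680 + 0.8192·3.3238 = 4.9951 °P
Cal = (6.9·3.8896 + 4·(4.9951−0.1))·1.013·3.55

166.9281 kcal


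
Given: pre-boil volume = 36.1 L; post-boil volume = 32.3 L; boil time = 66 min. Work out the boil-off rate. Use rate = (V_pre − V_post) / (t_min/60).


rate = (36.1 − 32.3) / (66/60)

3.4545 L/hr


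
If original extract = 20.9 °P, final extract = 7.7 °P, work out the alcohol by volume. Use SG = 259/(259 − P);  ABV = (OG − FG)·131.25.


OG = 259/(259 − 20.9) = 1.0878
FG = 259/(259 − 7.7) = 1.0306
ABV = (1.0878 − 1.0306)·131.25

7.4993 % ABV


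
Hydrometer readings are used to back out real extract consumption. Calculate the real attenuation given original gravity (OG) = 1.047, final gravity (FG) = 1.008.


AA = (OG−FG)/(OG−1)·100;  RA = AA·0.8192
AA = (1.047 − 1.008)/(1.047 − 1)·100 = 82.9787
RA = 82.9787·0.8192

67.9762 %


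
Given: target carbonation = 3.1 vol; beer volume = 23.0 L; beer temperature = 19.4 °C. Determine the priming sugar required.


residual = 14.695·(0.01821 + 0.09011·e^(−0.04·T));  sugar = (target − residual)·4.0·V
residual = 14.695·(0.01821 + 0.09011·e^(−0.04·19.4)) = 0.8770
sugar = (3.1 − 0.8770)·4.0·23.0

204.5128 g


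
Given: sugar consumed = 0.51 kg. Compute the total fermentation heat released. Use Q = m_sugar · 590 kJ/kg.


Q = 0.51 · 590

300.9000 kJ


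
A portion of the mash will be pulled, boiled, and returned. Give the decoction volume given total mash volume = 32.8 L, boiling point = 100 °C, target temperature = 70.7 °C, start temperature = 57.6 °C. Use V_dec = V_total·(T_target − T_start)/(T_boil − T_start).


V_dec = 32.8·(70.7 − 57.6)/(100 − 57.6)

10.1340 L


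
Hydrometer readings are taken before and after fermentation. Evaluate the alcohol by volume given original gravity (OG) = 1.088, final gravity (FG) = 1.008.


ABV = (OG − FG) · 131.25
ABV = (1.088 − 1.008) · 131.25

10.5000 % ABV


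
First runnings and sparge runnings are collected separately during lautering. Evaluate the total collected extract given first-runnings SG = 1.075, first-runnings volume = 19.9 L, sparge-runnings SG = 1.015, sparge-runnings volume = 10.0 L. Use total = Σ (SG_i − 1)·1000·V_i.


first = (1.075 − 1)·1000·19.9 = 1492.5000
sparge = (1.015 − 1)·1000·10.0 = 150.0000
total = 1492.5000 + 150.0000

1642.5000 gravity·L


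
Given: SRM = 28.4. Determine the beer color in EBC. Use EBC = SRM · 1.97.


EBC = 28.4 · 1.97

55.9480 EBC


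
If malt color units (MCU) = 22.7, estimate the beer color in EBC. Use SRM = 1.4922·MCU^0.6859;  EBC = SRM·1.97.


SRM = 1.4922·22.7^0.6859 = 12.7036
EBC = 12.7036·1.97

25.0260 EBC


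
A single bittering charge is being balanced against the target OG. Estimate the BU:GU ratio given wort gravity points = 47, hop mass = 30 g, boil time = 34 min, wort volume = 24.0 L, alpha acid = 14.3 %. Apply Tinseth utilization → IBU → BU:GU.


U = 1.65·0.000125^(GP/1000)·(1−e^(−0.04t))/4.15;  IBU = (α/100)·m·U·1000/V;  BU:GU = IBU/GP
U = 1.65·0.000125^(47/1000)·(1−e^(−0.04·34))/4.15 = 0.1937
IBU = (14.3/100)·30·0.1937·1000/24.0 = 34.6277
BU:GU = 34.6277/47

0.7368


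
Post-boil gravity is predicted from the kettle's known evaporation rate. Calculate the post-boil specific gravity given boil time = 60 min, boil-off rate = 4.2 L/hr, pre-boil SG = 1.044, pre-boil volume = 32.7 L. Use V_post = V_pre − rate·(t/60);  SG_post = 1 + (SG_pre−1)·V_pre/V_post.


V_post = 32.7 − 4.2·(60/60) = 28.5000
SG_post = 1 + (1.044 − 1)·32.7/28.5000

1.0505


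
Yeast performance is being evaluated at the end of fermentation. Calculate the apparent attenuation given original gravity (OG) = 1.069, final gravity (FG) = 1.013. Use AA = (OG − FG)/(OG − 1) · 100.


AA = (1.069 − 1.013)/(1.069 − 1) · 100

81.1594 %


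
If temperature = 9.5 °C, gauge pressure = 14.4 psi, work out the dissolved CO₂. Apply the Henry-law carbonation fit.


vols = (P + 14.695)·(0.01821 + 0.09011·e^(−0.04·T))
vols = (14.4 + 14.695)·(0.01821 + 0.09011·e^(−0.04·9.5))

2.3227 volumes


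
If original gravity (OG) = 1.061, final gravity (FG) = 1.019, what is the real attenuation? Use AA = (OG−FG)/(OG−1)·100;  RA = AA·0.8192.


AA = (1.061 − 1.019)/(1.061 − 1)·100 = 68.8525
RA = 68.8525·0.8192

56.4039 %


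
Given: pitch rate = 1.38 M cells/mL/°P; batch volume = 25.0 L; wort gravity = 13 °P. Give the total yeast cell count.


cells (billions) = rate · V_L · °P
cells = 1.38 · 25.0 · 13

448.5000 billion cells


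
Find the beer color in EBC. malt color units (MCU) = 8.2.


SRM = 1.4922·MCU^0.6859;  EBC = SRM·1.97
SRM = 1.4922·8.2^0.6859 = 6.3185
EBC = 6.3185·1.97

12.4474 EBC


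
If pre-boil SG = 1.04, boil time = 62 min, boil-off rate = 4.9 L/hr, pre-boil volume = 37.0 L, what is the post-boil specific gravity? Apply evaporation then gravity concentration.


V_post = V_pre − rate·(t/60);  SG_post = 1 + (SG_pre−1)·V_pre/V_post
V_post = 37.0 − 4.9·(62/60) = 31.9367
SG_post = 1 + (1.04 − 1)·37.0/31.9367

1.0463


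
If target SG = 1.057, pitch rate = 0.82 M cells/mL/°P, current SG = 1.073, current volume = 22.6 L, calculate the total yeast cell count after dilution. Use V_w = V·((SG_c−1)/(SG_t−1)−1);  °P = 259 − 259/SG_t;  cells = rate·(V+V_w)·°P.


V_w = 22.6·((1.073−1)/(1.057−1)−1) = 6.3439
V_final = 22.6 + 6.3439 = 28.9439
°P = 259 − 259/1.057 = 13.9669
cells = 0.82·28.9439·13.9669

331.4896 billion cells


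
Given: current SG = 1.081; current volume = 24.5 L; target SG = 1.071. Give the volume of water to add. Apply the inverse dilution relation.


V_water = V·((SG_curr − 1)/(SG_target − 1) − 1)
V_water = 24.5·((1.081 − 1)/(1.071 − 1) − 1)

3.4507 L


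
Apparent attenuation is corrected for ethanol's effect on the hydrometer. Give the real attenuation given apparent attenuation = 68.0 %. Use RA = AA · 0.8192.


RA = 68.0 · 0.8192

55.7056 %


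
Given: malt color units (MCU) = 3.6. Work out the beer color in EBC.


SRM = 1.4922·MCU^0.6859;  EBC = SRM·1.97
SRM = 1.4922·3.6^0.6859 = 3.5925
EBC = 3.5925·1.97

7.0772 EBC


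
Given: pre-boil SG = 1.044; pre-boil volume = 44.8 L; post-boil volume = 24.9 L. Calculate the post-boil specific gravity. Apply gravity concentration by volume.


SG_post = 1 + (SG_pre − 1)·V_pre/V_post
pts_pre = (1.044 − 1)·1000 = 44.0000
pts_post = 44.0000·44.8/24.9 = 79.1647
SG_post = 1 + 79.1647/1000

1.0792


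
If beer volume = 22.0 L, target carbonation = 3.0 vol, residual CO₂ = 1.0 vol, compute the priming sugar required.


sugar = (target − residual)·4.0·V
sugar = (3.0 − 1.0)·4.0·22.0

176.0000 g


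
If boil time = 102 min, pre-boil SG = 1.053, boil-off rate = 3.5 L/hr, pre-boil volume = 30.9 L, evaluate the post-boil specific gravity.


V_post = V_pre − rate·(t/60);  SG_post = 1 + (SG_pre−1)·V_pre/V_post
V_post = 30.9 − 3.5·(102/60) = 24.9500
SG_post = 1 + (1.053 − 1)·30.9/24.9500

1.0656


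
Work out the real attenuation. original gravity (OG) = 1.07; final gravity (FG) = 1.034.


AA = (OG−FG)/(OG−1)·100;  RA = AA·0.8192
AA = (1.07 − 1.034)/(1.07 − 1)·100 = 51.4286
RA = 51.4286·0.8192

42.1303 %


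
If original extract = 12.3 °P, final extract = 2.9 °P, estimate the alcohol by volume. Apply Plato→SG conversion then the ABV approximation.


SG = 259/(259 − P);  ABV = (OG − FG)·131.25
OG = 259/(259 − 12.3) = 1.0499
FG = 259/(259 − 2.9) = 1.0113
ABV = (1.0499 − 1.0113)·131.25

5.0576 % ABV


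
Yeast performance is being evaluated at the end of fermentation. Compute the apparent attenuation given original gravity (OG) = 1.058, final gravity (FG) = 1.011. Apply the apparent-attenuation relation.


AA = (OG − FG)/(OG − 1) · 100
AA = (1.058 − 1.011)/(1.058 − 1) · 100

81.0345 %


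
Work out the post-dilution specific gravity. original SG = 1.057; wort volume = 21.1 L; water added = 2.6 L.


SG_new = 1 + (SG_old − 1)·V_old/(V_old + V_water)
pts = (1.057 − 1)·1000·21.1/(21.1 + 2.6) = 50.7468
SG_new = 1 + 50.7468/1000

1.0507


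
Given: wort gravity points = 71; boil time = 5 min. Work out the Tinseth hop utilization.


U = 1.65·0.000125^(GP/1000) · (1 − e^(−0.04·t))/4.15
bigness = 1.65·0.000125^(71/1000) = 0.8717
boil_factor = (1 − e^(−0.04·5))/4.15 = 0.0437
U = 0.8717 · 0.0437

0.0381


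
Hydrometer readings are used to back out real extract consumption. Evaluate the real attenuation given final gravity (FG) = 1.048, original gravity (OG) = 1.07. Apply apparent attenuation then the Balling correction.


AA = (OG−FG)/(OG−1)·100;  RA = AA·0.8192
AA = (1.07 − 1.048)/(1.07 − 1)·100 = 31.4286
RA = 31.4286·0.8192

25.7463 %


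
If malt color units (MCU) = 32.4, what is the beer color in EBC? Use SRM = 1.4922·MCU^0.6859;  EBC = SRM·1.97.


SRM = 1.4922·32.4^0.6859 = 16.2147
EBC = 16.2147·1.97

31.9430 EBC


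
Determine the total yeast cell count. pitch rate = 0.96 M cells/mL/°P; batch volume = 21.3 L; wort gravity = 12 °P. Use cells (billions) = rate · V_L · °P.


cells = 0.96 · 21.3 · 12

245.3760 billion cells


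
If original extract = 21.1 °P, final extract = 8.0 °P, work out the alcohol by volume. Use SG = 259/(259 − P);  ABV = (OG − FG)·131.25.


OG = 259/(259 − 21.1) = 1.0887
FG = 259/(259 − 8.0) = 1.0319
ABV = (1.0887 − 1.0319)·131.25

7.4577 % ABV


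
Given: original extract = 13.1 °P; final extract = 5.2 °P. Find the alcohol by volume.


SG = 259/(259 − P);  ABV = (OG − FG)·131.25
OG = 259/(259 − 13.1) = 1.0533
FG = 259/(259 − 5.2) = 1.0205
ABV = (1.0533 − 1.0205)·131.25

4.3030 % ABV


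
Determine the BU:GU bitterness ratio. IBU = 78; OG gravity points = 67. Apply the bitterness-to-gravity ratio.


BU:GU = IBU / OG_points
BU:GU = 78 / 67

1.1642


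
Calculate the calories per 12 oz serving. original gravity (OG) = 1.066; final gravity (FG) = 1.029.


ABW = (OG−FG)·131.25·0.79/FG;  °P = 259 − 259/SG (for OG→OE and FG→AE);  RE = 0.1808·OE + 0.8192·AE;  Cal = (6.9·ABW + 4·(RE−0.1))·FG·3.55
ABW = (1.066 − 1.029)·131.25·0.79/1.029 = 3.7283
OE = 259 − 259/1.066 = 16.0356 °P
AE = 259 − 259/1.029 = 7.2993 °P
RE = 0.1808·16.0356 + 0.8192·7.2993 = 8.8788 °P
Cal = (6.9·3.7283 + 4·(8.8788−0.1))·1.029·3.55

222.2483 kcal


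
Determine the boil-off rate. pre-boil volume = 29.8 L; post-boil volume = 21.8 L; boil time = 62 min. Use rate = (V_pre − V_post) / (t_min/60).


rate = (29.8 − 21.8) / (62/60)

7.7419 L/hr


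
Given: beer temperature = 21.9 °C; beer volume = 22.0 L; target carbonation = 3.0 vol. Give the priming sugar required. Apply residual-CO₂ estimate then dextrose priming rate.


residual = 14.695·(0.01821 + 0.09011·e^(−0.04·T));  sugar = (target − residual)·4.0·V
residual = 14.695·(0.01821 + 0.09011·e^(−0.04·21.9)) = 0.8190
sugar = (3.0 − 0.8190)·4.0·22.0

191.9246 g


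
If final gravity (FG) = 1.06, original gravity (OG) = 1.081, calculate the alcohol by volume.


ABV = (OG − FG) · 131.25
ABV = (1.081 − 1.06) · 131.25

2.7562 % ABV


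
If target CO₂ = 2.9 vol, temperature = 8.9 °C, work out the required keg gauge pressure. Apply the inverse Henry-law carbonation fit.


psi = vols/(0.01821 + 0.09011·e^(−0.04·T)) − 14.695
psi = 2.9/(0.01821 + 0.09011·e^(−0.04·8.9)) − 14.695

20.9624 psi


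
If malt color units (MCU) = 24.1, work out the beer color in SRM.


SRM = 1.4922 · MCU^0.6859
SRM = 1.4922 · 24.1^0.6859

13.2359 SRM


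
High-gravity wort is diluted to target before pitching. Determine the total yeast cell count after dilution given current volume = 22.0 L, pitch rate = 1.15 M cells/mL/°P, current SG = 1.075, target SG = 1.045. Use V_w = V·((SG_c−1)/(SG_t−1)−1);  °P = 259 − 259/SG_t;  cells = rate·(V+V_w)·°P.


V_w = 22.0·((1.075−1)/(1.045−1)−1) = 14.6667
V_final = 22.0 + 14.6667 = 36.6667
°P = 259 − 259/1.045 = 11.1531
cells = 1.15·36.6667·11.1531

470.2895 billion cells


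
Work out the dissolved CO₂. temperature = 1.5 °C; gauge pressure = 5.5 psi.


vols = (P + 14.695)·(0.01821 + 0.09011·e^(−0.04·T))
vols = (5.5 + 14.695)·(0.01821 + 0.09011·e^(−0.04·1.5))

2.0815 volumes


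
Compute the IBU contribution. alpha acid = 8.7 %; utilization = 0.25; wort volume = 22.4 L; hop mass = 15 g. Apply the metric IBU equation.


IBU = (α/100)·mass·U·1000 / V
IBU = (8.7/100)·15·0.25·1000 / 22.4

14.5647 IBU


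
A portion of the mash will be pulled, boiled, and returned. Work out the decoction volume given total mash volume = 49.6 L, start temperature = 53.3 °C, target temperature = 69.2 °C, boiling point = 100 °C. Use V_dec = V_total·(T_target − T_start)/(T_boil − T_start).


V_dec = 49.6·(69.2 − 53.3)/(100 − 53.3)

16.8874 L


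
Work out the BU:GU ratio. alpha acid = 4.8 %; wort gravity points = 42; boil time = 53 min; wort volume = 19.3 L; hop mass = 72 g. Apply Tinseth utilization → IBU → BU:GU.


U = 1.65·0.000125^(GP/1000)·(1−e^(−0.04t))/4.15;  IBU = (α/100)·m·U·1000/V;  BU:GU = IBU/GP
U = 1.65·0.000125^(42/1000)·(1−e^(−0.04·53))/4.15 = 0.2399
IBU = (4.8/100)·72·0.2399·1000/19.3 = 42.9526
BU:GU = 42.9526/42

1.0227


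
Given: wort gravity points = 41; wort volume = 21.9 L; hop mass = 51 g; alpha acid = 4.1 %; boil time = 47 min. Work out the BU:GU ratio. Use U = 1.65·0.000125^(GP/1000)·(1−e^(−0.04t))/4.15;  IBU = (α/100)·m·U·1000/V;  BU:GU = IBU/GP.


U = 1.65·0.000125^(41/1000)·(1−e^(−0.04·47))/4.15 = 0.2331
IBU = (4.1/100)·51·0.2331·1000/21.9 = 22.2542
BU:GU = 22.2542/41

0.5428


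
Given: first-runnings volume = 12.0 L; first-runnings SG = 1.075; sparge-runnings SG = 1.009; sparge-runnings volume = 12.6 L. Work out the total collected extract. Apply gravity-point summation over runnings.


total = Σ (SG_i − 1)·1000·V_i
first = (1.075 − 1)·1000·12.0 = 900.0000
sparge = (1.009 − 1)·1000·12.6 = 113.4000
total = 900.0000 + 113.4000

1013.4000 gravity·L


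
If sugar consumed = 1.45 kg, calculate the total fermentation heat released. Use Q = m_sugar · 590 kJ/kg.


Q = 1.45 · 590

855.5000 kJ


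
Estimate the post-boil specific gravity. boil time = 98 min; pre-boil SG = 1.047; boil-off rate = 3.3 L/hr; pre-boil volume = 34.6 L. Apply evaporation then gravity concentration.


V_post = V_pre − rate·(t/60);  SG_post = 1 + (SG_pre−1)·V_pre/V_post
V_post = 34.6 − 3.3·(98/60) = 29.2100
SG_post = 1 + (1.047 − 1)·34.6/29.2100

1.0557


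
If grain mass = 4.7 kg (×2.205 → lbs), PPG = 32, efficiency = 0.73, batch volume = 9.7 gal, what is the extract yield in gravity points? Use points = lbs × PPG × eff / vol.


lbs = 4.7 × 2.205 = 10.3635
points = 10.3635 × 32 × 0.73 / 9.7

24.9579 points


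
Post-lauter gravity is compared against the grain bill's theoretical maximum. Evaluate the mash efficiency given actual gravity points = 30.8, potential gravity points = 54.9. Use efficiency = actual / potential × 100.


efficiency = 30.8 / 54.9 × 100

56.1020 %


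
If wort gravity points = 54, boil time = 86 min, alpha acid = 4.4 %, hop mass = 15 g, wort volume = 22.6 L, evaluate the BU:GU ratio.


U = 1.65·0.000125^(GP/1000)·(1−e^(−0.04t))/4.15;  IBU = (α/100)·m·U·1000/V;  BU:GU = IBU/GP
U = 1.65·0.000125^(54/1000)·(1−e^(−0.04·86))/4.15 = 0.2369
IBU = (4.4/100)·15·0.2369·1000/22.6 = 6.9175
BU:GU = 6.9175/54

0.1281


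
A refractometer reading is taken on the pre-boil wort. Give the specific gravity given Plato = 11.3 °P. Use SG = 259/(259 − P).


SG = 259/(259 − 11.3)

1.0456


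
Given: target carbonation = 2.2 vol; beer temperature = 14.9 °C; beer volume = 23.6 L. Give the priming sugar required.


residual = 14.695·(0.01821 + 0.09011·e^(−0.04·T));  sugar = (target − residual)·4.0·V
residual = 14.695·(0.01821 + 0.09011·e^(−0.04·14.9)) = 0.9972
sugar = (2.2 − 0.9972)·4.0·23.6

113.5418 g


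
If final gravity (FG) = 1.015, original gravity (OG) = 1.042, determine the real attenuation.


AA = (OG−FG)/(OG−1)·100;  RA = AA·0.8192
AA = (1.042 − 1.015)/(1.042 − 1)·100 = 64.2857
RA = 64.2857·0.8192

52.6629 %


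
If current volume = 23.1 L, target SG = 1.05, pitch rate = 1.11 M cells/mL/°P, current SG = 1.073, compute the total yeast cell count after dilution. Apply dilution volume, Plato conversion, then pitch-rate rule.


V_w = V·((SG_c−1)/(SG_t−1)−1);  °P = 259 − 259/SG_t;  cells = rate·(V+V_w)·°P
V_w = 23.1·((1.073−1)/(1.05−1)−1) = 10.6260
V_final = 23.1 + 10.6260 = 33.7260
°P = 259 − 259/1.05 = 12.3333
cells = 1.11·33.7260·12.3333

461.7089 billion cells


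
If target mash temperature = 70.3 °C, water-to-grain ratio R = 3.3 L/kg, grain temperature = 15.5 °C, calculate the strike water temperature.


T_strike = (0.41/R)·(T_mash − T_grain) + T_mash
T_strike = (0.41/3.3)·(70.3 − 15.5) + 70.3

77.1085 °C


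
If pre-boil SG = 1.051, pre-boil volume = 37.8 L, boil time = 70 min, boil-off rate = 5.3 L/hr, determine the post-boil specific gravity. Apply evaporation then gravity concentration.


V_post = V_pre − rate·(t/60);  SG_post = 1 + (SG_pre−1)·V_pre/V_post
V_post = 37.8 − 5.3·(70/60) = 31.6167
SG_post = 1 + (1.051 − 1)·37.8/31.6167

1.0610


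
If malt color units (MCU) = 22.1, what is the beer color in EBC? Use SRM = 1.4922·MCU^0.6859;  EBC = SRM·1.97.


SRM = 1.4922·22.1^0.6859 = 12.4723
EBC = 12.4723·1.97

24.5704 EBC


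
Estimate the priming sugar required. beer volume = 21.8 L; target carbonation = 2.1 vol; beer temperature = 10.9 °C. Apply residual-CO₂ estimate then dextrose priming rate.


residual = 14.695·(0.01821 + 0.09011·e^(−0.04·T));  sugar = (target − residual)·4.0·V
residual = 14.695·(0.01821 + 0.09011·e^(−0.04·10.9)) = 1.1238
sugar = (2.1 − 1.1238)·4.0·21.8

85.1224 g


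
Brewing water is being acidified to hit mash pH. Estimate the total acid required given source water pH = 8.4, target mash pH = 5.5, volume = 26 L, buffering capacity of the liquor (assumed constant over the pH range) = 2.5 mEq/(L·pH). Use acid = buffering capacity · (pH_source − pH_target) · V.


acid = 2.5 · (8.4 − 5.5) · 26

188.5000 mEq


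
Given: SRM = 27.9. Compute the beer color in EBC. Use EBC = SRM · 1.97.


EBC = 27.9 · 1.97

54.9630 EBC


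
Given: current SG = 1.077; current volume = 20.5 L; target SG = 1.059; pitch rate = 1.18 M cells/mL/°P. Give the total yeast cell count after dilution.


V_w = V·((SG_c−1)/(SG_t−1)−1);  °P = 259 − 259/SG_t;  cells = rate·(V+V_w)·°P
V_w = 20.5·((1.077−1)/(1.059−1)−1) = 6.2542
V_final = 20.5 + 6.2542 = 26.7542
°P = 259 − 259/1.059 = 14.4297
cells = 1.18·26.7542·14.4297

455.5441 billion cells


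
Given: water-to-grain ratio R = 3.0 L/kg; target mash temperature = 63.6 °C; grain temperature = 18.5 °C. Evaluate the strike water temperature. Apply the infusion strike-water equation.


T_strike = (0.41/R)·(T_mash − T_grain) + T_mash
T_strike = (0.41/3.0)·(63.6 − 18.5) + 63.6

69.7637 °C


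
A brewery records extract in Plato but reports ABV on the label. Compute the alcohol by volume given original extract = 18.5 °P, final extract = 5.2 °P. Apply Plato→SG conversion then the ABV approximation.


SG = 259/(259 − P);  ABV = (OG − FG)·131.25
OG = 259/(259 − 18.5) = 1.0769
FG = 259/(259 − 5.2) = 1.0205
ABV = (1.0769 − 1.0205)·131.25

7.4070 % ABV


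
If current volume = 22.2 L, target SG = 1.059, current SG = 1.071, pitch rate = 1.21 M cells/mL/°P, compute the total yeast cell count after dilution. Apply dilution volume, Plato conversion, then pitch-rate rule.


V_w = V·((SG_c−1)/(SG_t−1)−1);  °P = 259 − 259/SG_t;  cells = rate·(V+V_w)·°P
V_w = 22.2·((1.071−1)/(1.059−1)−1) = 4.5153
V_final = 22.2 + 4.5153 = 26.7153
°P = 259 − 259/1.059 = 14.4297
cells = 1.21·26.7153·14.4297

466.4451 billion cells


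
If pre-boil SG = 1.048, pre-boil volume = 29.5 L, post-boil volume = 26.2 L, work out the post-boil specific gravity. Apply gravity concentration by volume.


SG_post = 1 + (SG_pre − 1)·V_pre/V_post
pts_pre = (1.048 − 1)·1000 = 48.0000
pts_post = 48.0000·29.5/26.2 = 54.0458
SG_post = 1 + 54.0458/1000

1.0540


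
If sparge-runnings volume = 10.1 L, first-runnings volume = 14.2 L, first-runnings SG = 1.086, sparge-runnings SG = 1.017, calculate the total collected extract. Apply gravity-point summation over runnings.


total = Σ (SG_i − 1)·1000·V_i
first = (1.086 − 1)·1000·14.2 = 1221.2000
sparge = (1.017 − 1)·1000·10.1 = 171.7000
total = 1221.2000 + 171.7000

1392.9000 gravity·L


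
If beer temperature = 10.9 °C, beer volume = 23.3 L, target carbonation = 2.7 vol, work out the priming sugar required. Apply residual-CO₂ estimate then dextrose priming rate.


residual = 14.695·(0.01821 + 0.09011·e^(−0.04·T));  sugar = (target − residual)·4.0·V
residual = 14.695·(0.01821 + 0.09011·e^(−0.04·10.9)) = 1.1238
sugar = (2.7 − 1.1238)·4.0·23.3

146.8995 g


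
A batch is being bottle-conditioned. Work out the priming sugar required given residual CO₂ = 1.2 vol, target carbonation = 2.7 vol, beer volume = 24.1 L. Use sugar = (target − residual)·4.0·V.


sugar = (2.7 − 1.2)·4.0·24.1

144.6000 g


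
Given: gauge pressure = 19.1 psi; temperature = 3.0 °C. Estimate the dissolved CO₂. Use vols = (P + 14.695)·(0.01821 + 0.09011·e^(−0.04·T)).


vols = (19.1 + 14.695)·(0.01821 + 0.09011·e^(−0.04·3.0))

3.3163 volumes


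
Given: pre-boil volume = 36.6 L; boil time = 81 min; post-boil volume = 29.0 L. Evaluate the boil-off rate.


rate = (V_pre − V_post) / (t_min/60)
rate = (36.6 − 29.0) / (81/60)

5.6296 L/hr


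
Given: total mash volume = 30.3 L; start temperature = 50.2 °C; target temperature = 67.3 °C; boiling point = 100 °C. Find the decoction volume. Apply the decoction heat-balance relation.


V_dec = V_total·(T_target − T_start)/(T_boil − T_start)
V_dec = 30.3·(67.3 − 50.2)/(100 − 50.2)

10.4042 L


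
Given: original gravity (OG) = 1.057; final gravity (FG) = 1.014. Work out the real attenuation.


AA = (OG−FG)/(OG−1)·100;  RA = AA·0.8192
AA = (1.057 − 1.014)/(1.057 − 1)·100 = 75.4386
RA = 75.4386·0.8192

61.7993 %


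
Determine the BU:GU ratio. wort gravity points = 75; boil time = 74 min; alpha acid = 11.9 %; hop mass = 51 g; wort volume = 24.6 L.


U = 1.65·0.000125^(GP/1000)·(1−e^(−0.04t))/4.15;  IBU = (α/100)·m·U·1000/V;  BU:GU = IBU/GP
U = 1.65·0.000125^(75/1000)·(1−e^(−0.04·74))/4.15 = 0.1921
IBU = (11.9/100)·51·0.1921·1000/24.6 = 47.3999
BU:GU = 47.3999/75

0.6320


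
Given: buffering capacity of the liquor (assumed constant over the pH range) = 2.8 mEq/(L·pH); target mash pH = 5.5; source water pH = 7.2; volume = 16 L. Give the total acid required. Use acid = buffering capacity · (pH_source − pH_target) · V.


acid = 2.8 · (7.2 − 5.5) · 16

76.1600 mEq


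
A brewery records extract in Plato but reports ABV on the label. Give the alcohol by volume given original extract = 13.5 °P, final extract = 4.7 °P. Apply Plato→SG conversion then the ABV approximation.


SG = 259/(259 − P);  ABV = (OG − FG)·131.25
OG = 259/(259 − 13.5) = 1.0550
FG = 259/(259 − 4.7) = 1.0185
ABV = (1.0550 − 1.0185)·131.25

4.7916 % ABV


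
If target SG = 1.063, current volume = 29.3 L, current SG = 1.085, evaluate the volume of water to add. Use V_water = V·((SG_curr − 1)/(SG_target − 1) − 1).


V_water = 29.3·((1.085 − 1)/(1.063 − 1) − 1)

10.2317 L


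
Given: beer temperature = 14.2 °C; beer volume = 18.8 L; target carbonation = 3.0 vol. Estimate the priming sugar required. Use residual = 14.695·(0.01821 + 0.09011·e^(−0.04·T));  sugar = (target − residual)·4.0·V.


residual = 14.695·(0.01821 + 0.09011·e^(−0.04·14.2)) = 1.0179
sugar = (3.0 − 1.0179)·4.0·18.8

149.0505 g


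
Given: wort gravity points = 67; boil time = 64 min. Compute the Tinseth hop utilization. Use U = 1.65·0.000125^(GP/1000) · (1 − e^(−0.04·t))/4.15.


bigness = 1.65·0.000125^(67/1000) = 0.9036
boil_factor = (1 − e^(−0.04·64))/4.15 = 0.2223
U = 0.9036 · 0.2223

0.2009


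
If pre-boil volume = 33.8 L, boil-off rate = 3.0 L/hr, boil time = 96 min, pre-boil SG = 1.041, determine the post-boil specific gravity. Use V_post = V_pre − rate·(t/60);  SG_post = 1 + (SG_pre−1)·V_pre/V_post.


V_post = 33.8 − 3.0·(96/60) = 29.0000
SG_post = 1 + (1.041 − 1)·33.8/29.0000

1.0478


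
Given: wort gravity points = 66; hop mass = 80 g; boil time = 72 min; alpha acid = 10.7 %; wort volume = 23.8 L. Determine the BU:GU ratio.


U = 1.65·0.000125^(GP/1000)·(1−e^(−0.04t))/4.15;  IBU = (α/100)·m·U·1000/V;  BU:GU = IBU/GP
U = 1.65·0.000125^(66/1000)·(1−e^(−0.04·72))/4.15 = 0.2074
IBU = (10.7/100)·80·0.2074·1000/23.8 = 74.5828
BU:GU = 74.5828/66

1.1300


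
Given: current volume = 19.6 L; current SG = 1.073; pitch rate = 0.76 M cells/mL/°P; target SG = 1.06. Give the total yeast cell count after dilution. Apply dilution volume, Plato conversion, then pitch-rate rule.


V_w = V·((SG_c−1)/(SG_t−1)−1);  °P = 259 − 259/SG_t;  cells = rate·(V+V_w)·°P
V_w = 19.6·((1.073−1)/(1.06−1)−1) = 4.2467
V_final = 19.6 + 4.2467 = 23.8467
°P = 259 − 259/1.06 = 14.6604
cells = 0.76·23.8467·14.6604

265.6969 billion cells


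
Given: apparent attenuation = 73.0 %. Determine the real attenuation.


RA = AA · 0.8192
RA = 73.0 · 0.8192

59.8016 %


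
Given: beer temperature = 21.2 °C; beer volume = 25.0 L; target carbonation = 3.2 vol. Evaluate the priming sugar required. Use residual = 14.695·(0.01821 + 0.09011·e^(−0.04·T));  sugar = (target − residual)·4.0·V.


residual = 14.695·(0.01821 + 0.09011·e^(−0.04·21.2)) = 0.8347
sugar = (3.2 − 0.8347)·4.0·25.0

236.5302 g


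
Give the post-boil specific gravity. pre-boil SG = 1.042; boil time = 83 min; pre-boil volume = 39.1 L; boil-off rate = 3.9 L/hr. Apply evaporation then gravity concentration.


V_post = V_pre − rate·(t/60);  SG_post = 1 + (SG_pre−1)·V_pre/V_post
V_post = 39.1 − 3.9·(83/60) = 33.7050
SG_post = 1 + (1.042 − 1)·39.1/33.7050

1.0487


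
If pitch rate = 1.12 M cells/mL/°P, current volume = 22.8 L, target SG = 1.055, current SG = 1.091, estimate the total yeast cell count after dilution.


V_w = V·((SG_c−1)/(SG_t−1)−1);  °P = 259 − 259/SG_t;  cells = rate·(V+V_w)·°P
V_w = 22.8·((1.091−1)/(1.055−1)−1) = 14.9236
V_final = 22.8 + 14.9236 = 37.7236
°P = 259 − 259/1.055 = 13.5024
cells = 1.12·37.7236·13.5024

570.4815 billion cells


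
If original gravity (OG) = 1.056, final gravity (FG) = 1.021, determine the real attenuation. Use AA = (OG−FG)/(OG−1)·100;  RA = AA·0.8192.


AA = (1.056 − 1.021)/(1.056 − 1)·100 = 62.5000
RA = 62.5000·0.8192

51.2000 %


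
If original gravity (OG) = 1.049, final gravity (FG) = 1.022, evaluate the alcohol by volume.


ABV = (OG − FG) · 131.25
ABV = (1.049 − 1.022) · 131.25

3.5437 % ABV


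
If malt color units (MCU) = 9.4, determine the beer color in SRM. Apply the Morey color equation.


SRM = 1.4922 · MCU^0.6859
SRM = 1.4922 · 9.4^0.6859

6.9390 SRM


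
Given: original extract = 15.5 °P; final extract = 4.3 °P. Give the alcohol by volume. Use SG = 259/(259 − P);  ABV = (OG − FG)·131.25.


OG = 259/(259 − 15.5) = 1.0637
FG = 259/(259 − 4.3) = 1.0169
ABV = (1.0637 − 1.0169)·131.25

6.1389 % ABV


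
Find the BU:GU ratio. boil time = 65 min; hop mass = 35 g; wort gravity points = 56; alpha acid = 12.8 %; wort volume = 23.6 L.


U = 1.65·0.000125^(GP/1000)·(1−e^(−0.04t))/4.15;  IBU = (α/100)·m·U·1000/V;  BU:GU = IBU/GP
U = 1.65·0.000125^(56/1000)·(1−e^(−0.04·65))/4.15 = 0.2225
IBU = (12.8/100)·35·0.2225·1000/23.6 = 42.2388
BU:GU = 42.2388/56

0.7543


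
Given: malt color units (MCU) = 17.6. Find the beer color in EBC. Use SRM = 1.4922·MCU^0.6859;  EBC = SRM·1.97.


SRM = 1.4922·17.6^0.6859 = 10.6690
EBC = 10.6690·1.97

21.0180 EBC


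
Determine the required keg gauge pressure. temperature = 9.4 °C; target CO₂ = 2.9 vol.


psi = vols/(0.01821 + 0.09011·e^(−0.04·T)) − 14.695
psi = 2.9/(0.01821 + 0.09011·e^(−0.04·9.4)) − 14.695

21.5189 psi


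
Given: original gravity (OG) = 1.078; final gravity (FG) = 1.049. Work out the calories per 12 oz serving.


ABW = (OG−FG)·131.25·0.79/FG;  °P = 259 − 259/SG (for OG→OE and FG→AE);  RE = 0.1808·OE + 0.8192·AE;  Cal = (6.9·ABW + 4·(RE−0.1))·FG·3.55
ABW = (1.078 − 1.049)·131.25·0.79/1.049 = 2.8665
OE = 259 − 259/1.078 = 18.7403 °P
AE = 259 − 259/1.049 = 12.0982 °P
RE = 0.1808·18.7403 + 0.8192·12.0982 = 13.2991 °P
Cal = (6.9·2.8665 + 4·(13.2991−0.1))·1.049·3.55

270.2657 kcal


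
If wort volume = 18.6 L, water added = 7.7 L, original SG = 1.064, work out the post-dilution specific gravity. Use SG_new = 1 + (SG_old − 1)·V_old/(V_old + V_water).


pts = (1.064 − 1)·1000·18.6/(18.6 + 7.7) = 45.2624
SG_new = 1 + 45.2624/1000

1.0453


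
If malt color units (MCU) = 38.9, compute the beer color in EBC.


SRM = 1.4922·MCU^0.6859;  EBC = SRM·1.97
SRM = 1.4922·38.9^0.6859 = 18.3812
EBC = 18.3812·1.97

36.2109 EBC


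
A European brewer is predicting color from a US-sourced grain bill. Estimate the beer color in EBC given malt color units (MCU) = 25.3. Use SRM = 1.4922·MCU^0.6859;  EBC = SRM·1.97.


SRM = 1.4922·25.3^0.6859 = 13.6845
EBC = 13.6845·1.97

26.9584 EBC


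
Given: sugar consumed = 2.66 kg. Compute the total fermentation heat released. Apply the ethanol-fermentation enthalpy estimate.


Q = m_sugar · 590 kJ/kg
Q = 2.66 · 590

1569.4000 kJ


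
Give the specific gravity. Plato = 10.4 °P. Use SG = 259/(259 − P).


SG = 259/(259 − 10.4)

1.0418


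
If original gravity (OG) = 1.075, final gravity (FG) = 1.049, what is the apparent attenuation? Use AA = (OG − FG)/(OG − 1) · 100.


AA = (1.075 − 1.049)/(1.075 − 1) · 100

34.6667 %


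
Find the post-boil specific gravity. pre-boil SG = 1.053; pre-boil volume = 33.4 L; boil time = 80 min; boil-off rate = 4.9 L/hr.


V_post = V_pre − rate·(t/60);  SG_post = 1 + (SG_pre−1)·V_pre/V_post
V_post = 33.4 − 4.9·(80/60) = 26.8667
SG_post = 1 + (1.053 − 1)·33.4/26.8667

1.0659


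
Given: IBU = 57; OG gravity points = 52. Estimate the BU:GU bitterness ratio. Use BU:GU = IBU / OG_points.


BU:GU = 57 / 52

1.0962


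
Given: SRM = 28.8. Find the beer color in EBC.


EBC = SRM · 1.97
EBC = 28.8 · 1.97

56.7360 EBC


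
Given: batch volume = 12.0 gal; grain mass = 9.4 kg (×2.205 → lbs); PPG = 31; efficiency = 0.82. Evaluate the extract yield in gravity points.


points = lbs × PPG × eff / vol
lbs = 9.4 × 2.205 = 20.7270
points = 20.7270 × 31 × 0.82 / 12.0

43.9067 points


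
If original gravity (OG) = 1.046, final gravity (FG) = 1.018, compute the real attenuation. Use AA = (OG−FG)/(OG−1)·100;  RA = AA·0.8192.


AA = (1.046 − 1.018)/(1.046 − 1)·100 = 60.8696
RA = 60.8696·0.8192

49.8643 %


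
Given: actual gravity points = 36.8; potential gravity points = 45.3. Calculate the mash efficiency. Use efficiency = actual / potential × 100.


efficiency = 36.8 / 45.3 × 100

81.2362 %


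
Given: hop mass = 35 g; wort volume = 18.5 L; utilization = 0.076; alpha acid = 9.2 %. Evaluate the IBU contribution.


IBU = (α/100)·mass·U·1000 / V
IBU = (9.2/100)·35·0.076·1000 / 18.5

13.2281 IBU


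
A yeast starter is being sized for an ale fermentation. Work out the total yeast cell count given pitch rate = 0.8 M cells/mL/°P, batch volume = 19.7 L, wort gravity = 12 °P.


cells (billions) = rate · V_L · °P
cells = 0.8 · 19.7 · 12

189.1200 billion cells
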